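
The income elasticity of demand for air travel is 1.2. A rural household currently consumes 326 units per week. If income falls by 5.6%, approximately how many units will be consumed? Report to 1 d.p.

%ΔQ ≈ η × %ΔI = 1.2 × (-5.6%) = -6.72%.
New Q ≈ 326 × (1 − 0.0672) = 304.1.

304.1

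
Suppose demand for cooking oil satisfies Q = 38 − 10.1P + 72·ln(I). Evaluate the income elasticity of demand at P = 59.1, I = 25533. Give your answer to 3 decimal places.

0.419

At P = 59.1, I = 25533: Q = 171.726.
Holding P constant, ∂Q/∂I = 72/I = 0.00281988.
η_I = (∂Q/∂I)·(I/Q) = 0.00281988 × (25533/171.726) = 0.419.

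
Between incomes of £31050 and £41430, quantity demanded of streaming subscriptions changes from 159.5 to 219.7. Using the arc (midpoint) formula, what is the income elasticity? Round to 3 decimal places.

1.109

ΔQ = 219.7 − 159.5 = 60.2; midpoint Q̄ = (159.5 + 219.7)/2 = 189.6.
ΔI = 41430 − 31050 = 10380; midpoint Ī = (31050 + 41430)/2 = 36240.
η = (ΔQ/Q̄) ÷ (ΔI/Ī) = (60.2/189.6) ÷ (10380/36240) = 1.109.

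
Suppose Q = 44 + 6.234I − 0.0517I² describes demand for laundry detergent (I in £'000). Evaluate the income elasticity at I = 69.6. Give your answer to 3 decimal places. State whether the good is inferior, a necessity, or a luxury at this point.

At I = 69.6: Q = 227.4433.
dQ/dI = 6.234 − 0.1034I = -0.96264.
η = (dQ/dI)·(I/Q) = -0.96264 × (69.6/227.4433) = -0.295.
η < 0 ⇒ inferior good.

-0.295 (inferior good)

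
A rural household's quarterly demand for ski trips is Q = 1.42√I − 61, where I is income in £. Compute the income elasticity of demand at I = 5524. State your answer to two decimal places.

At I = 5524: Q = 44.540.
dQ/dI = 1.42/(2√I) = 0.00955282 at this income.
η = (dQ/dI)·(I/Q) = 0.00955282 × (5524/44.540) = 1.18.

1.18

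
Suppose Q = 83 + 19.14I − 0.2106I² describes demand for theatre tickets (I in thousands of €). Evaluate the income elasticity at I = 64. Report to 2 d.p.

At I = 64: Q = 445.3424.
dQ/dI = 19.14 − 0.4212I = -7.81680.
η = (dQ/dI)·(I/Q) = -7.81680 × (64/445.3424) = -1.12.

-1.12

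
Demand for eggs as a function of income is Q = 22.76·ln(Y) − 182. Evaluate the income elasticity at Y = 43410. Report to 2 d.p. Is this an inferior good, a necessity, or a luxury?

0.37 (necessity)

At Y = 43410: Q = 61.041.
dQ/dY = 22.76/Y = 0.000524303 at this income.
η = (dQ/dY)·(Y/Q) = 0.000524303 × (43410/61.041) = 0.37.
Since 0 < η < 1, the good is a necessity.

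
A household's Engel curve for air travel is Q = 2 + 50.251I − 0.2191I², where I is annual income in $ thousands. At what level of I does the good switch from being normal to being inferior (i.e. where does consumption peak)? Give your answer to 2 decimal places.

114.68

dQ/dI = 50.251 − 0.4382I.
The good is inferior where dQ/dI < 0. Setting dQ/dI = 0 gives I = 50.251 / 0.4382 = 114.68.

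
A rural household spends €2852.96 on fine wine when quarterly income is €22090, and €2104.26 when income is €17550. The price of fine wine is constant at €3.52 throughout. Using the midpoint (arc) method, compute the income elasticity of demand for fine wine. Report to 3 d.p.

1.319

With a constant price, Q₁ = 2852.96/3.52 = 810.500 and Q₂ = 2104.26/3.52 = 597.801 (equivalently, work directly with expenditure since P cancels).
Midpoint %ΔQ = (2104.26 − 2852.96)/2478.61 = -0.30206; midpoint %ΔI = (17550 − 22090)/19820 = -0.22906.
η = -0.30206 / -0.22906 = 1.319.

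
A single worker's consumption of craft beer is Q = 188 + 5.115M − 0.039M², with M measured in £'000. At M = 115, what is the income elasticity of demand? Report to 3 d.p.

At M = 115: Q = 260.4500.
dQ/dM = 5.115 − 0.078M = -3.85500.
η = (dQ/dM)·(M/Q) = -3.85500 × (115/260.4500) = -1.702.

-1.702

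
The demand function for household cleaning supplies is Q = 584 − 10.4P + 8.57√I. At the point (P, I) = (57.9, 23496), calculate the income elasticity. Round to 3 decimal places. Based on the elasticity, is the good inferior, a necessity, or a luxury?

0.507 (necessity)

At P = 57.9, I = 23496: Q = 1295.484.
Holding P constant, ∂Q/∂I = 8.57/(2√I) = 0.0279546.
η_I = (∂Q/∂I)·(I/Q) = 0.0279546 × (23496/1295.484) = 0.507.
Since 0 < η < 1, this is a necessity.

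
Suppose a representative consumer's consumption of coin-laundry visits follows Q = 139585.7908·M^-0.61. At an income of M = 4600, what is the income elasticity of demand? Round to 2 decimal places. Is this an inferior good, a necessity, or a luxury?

-0.61 (inferior good)

For Q = A·M^β the income elasticity is constant and equal to β.
Here β = -0.61, so η = -0.61.
Since η < 0, the good is an inferior good.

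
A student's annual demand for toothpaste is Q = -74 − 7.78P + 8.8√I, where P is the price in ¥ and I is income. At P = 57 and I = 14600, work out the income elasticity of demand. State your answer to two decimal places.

At P = 57, I = 14600: Q = 545.848.
Holding P constant, ∂Q/∂I = 8.8/(2√I) = 0.0364147.
η_I = (∂Q/∂I)·(I/Q) = 0.0364147 × (14600/545.848) = 0.97.

0.97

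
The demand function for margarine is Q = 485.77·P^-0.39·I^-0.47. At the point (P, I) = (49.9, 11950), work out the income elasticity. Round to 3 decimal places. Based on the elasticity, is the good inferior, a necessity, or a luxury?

-0.470 (inferior good)

For a multiplicative demand Q = A·P^α·I^β, the income elasticity is β everywhere.
Here β = -0.47, so η = -0.470.
Since η < 0, this is an inferior good.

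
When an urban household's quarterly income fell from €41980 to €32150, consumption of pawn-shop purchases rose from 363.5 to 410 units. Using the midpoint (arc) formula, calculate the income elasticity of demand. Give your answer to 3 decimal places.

ΔQ = 410 − 363.5 = 46.5; midpoint Q̄ = (363.5 + 410)/2 = 386.75.
ΔI = 32150 − 41980 = -9830; midpoint Ī = (41980 + 32150)/2 = 37065.
η = (ΔQ/Q̄) ÷ (ΔI/Ī) = (46.5/386.75) ÷ (-9830/37065) = -0.453.

-0.453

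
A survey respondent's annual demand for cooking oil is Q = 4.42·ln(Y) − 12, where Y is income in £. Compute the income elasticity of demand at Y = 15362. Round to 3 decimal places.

0.144

At Y = 15362: Q = 30.607.
dQ/dY = 4.42/Y = 0.000287723 at this income.
η = (dQ/dY)·(Y/Q) = 0.000287723 × (15362/30.607) = 0.144.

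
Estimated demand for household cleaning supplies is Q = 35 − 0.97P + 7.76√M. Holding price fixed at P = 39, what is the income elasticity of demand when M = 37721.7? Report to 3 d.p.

0.501

At P = 39, M = 37721.7: Q = 1504.323.
Holding P constant, ∂Q/∂M = 7.76/(2√M) = 0.0199773.
η_M = (∂Q/∂M)·(M/Q) = 0.0199773 × (37721.7/1504.323) = 0.501.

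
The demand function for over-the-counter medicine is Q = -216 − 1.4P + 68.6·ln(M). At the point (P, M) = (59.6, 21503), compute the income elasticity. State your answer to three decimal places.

0.178

At P = 59.6, M = 21503: Q = 384.910.
Holding P constant, ∂Q/∂M = 68.6/M = 0.00319025.
η_M = (∂Q/∂M)·(M/Q) = 0.00319025 × (21503/384.910) = 0.178.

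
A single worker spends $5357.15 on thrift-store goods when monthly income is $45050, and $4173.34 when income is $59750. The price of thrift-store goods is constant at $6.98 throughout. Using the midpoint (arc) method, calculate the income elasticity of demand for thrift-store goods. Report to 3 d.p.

-0.886

With a constant price, Q₁ = 5357.15/6.98 = 767.500 and Q₂ = 4173.34/6.98 = 597.900 (equivalently, work directly with expenditure since P cancels).
Midpoint %ΔQ = (4173.34 − 5357.15)/4765.25 = -0.24843; midpoint %ΔI = (59750 − 45050)/52400 = 0.28053.
η = -0.24843 / 0.28053 = -0.886.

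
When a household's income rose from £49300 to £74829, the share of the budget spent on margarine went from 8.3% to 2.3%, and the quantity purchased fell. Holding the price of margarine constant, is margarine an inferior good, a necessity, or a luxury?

inferior good

Quantity demanded falls as income rises, so η < 0.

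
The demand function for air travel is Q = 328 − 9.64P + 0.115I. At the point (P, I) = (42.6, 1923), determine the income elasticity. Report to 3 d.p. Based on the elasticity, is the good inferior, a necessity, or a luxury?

At P = 42.6, I = 1923: Q = 138.481.
Holding P constant, ∂Q/∂I = 0.115.
η_I = (∂Q/∂I)·(I/Q) = 0.115 × (1923/138.481) = 1.597.
Since η > 1, this is a luxury.

1.597 (luxury)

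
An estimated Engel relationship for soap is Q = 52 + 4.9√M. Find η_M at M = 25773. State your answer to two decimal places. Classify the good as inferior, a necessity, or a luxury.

At M = 25773: Q = 838.645.
dQ/dM = 4.9/(2√M) = 0.015261 at this income.
η = (dQ/dM)·(M/Q) = 0.015261 × (25773/838.645) = 0.47.
Since 0 < η < 1, the good is a necessity.

0.47 (necessity)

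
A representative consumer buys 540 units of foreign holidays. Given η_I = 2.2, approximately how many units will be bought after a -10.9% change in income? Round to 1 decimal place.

%ΔQ ≈ η × %ΔI = 2.2 × (-10.9%) = -23.98%.
New Q ≈ 540 × (1 − 0.2398) = 410.5.

410.5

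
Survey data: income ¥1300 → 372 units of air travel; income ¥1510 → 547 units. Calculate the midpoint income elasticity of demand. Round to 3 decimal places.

ΔQ = 547 − 372 = 175; midpoint Q̄ = (372 + 547)/2 = 459.5.
ΔI = 1510 − 1300 = 210; midpoint Ī = (1300 + 1510)/2 = 1405.
η = (ΔQ/Q̄) ÷ (ΔI/Ī) = (175/459.5) ÷ (210/1405) = 2.548.

2.548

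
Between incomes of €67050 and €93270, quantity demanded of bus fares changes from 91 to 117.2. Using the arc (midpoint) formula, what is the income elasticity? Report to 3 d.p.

0.769

ΔQ = 117.2 − 91 = 26.2; midpoint Q̄ = (91 + 117.2)/2 = 104.1.
ΔI = 93270 − 67050 = 26220; midpoint Ī = (67050 + 93270)/2 = 80160.
η = (ΔQ/Q̄) ÷ (ΔI/Ī) = (26.2/104.1) ÷ (26220/80160) = 0.769.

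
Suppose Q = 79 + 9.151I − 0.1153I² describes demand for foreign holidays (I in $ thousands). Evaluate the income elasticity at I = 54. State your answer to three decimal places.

At I = 54: Q = 236.9392.
dQ/dI = 9.151 − 0.2306I = -3.30140.
η = (dQ/dI)·(I/Q) = -3.30140 × (54/236.9392) = -0.752.

-0.752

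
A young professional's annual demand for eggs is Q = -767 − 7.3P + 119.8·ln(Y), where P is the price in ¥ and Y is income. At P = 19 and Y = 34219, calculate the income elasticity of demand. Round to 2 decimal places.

At P = 19, Y = 34219: Q = 345.076.
Holding P constant, ∂Q/∂Y = 119.8/Y = 0.00350098.
η_Y = (∂Q/∂Y)·(Y/Q) = 0.00350098 × (34219/345.076) = 0.35.

0.35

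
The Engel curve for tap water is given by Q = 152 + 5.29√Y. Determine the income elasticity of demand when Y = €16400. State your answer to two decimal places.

At Y = 16400: Q = 829.451.
dQ/dY = 5.29/(2√Y) = 0.020654 at this income.
η = (dQ/dY)·(Y/Q) = 0.020654 × (16400/829.451) = 0.41.

0.41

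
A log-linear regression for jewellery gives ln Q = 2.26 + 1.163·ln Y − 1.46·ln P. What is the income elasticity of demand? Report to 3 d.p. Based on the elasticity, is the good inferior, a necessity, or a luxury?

1.163 (luxury)

In a log-linear demand, the coefficient on ln Y is the income elasticity.
So η = 1.163.
η > 1 ⇒ luxury.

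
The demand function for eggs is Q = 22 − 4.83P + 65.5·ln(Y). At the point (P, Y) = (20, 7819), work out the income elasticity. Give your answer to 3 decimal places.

At P = 20, Y = 7819: Q = 512.562.
Holding P constant, ∂Q/∂Y = 65.5/Y = 0.00837703.
η_Y = (∂Q/∂Y)·(Y/Q) = 0.00837703 × (7819/512.562) = 0.128.

0.128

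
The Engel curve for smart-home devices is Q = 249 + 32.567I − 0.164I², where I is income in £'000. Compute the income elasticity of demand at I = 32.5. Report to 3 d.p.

0.628

At I = 32.5: Q = 1134.2025.
dQ/dI = 32.567 − 0.328I = 21.90700.
η = (dQ/dI)·(I/Q) = 21.90700 × (32.5/1134.2025) = 0.628.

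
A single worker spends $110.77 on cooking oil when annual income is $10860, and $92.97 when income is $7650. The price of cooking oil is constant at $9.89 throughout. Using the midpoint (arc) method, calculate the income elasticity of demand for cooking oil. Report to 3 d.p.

0.504

With a constant price, Q₁ = 110.77/9.89 = 11.200 and Q₂ = 92.97/9.89 = 9.400 (equivalently, work directly with expenditure since P cancels).
Midpoint %ΔQ = (92.97 − 110.77)/101.87 = -0.17473; midpoint %ΔI = (7650 − 10860)/9255 = -0.34684.
η = -0.17473 / -0.34684 = 0.504.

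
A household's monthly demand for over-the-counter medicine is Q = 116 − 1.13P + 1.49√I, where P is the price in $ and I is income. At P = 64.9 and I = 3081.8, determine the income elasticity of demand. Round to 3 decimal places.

0.330

At P = 64.9, I = 3081.8: Q = 125.379.
Holding P constant, ∂Q/∂I = 1.49/(2√I) = 0.01342.
η_I = (∂Q/∂I)·(I/Q) = 0.01342 × (3081.8/125.379) = 0.330.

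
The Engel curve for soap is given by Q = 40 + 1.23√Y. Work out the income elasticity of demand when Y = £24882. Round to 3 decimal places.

0.415

At Y = 24882: Q = 234.021.
dQ/dY = 1.23/(2√Y) = 0.00389881 at this income.
η = (dQ/dY)·(Y/Q) = 0.00389881 × (24882/234.021) = 0.415.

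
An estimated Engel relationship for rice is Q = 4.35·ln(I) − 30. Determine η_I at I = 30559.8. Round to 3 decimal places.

0.291

At I = 30559.8: Q = 14.924.
dQ/dI = 4.35/I = 0.000142344 at this income.
η = (dQ/dI)·(I/Q) = 0.000142344 × (30559.8/14.924) = 0.291.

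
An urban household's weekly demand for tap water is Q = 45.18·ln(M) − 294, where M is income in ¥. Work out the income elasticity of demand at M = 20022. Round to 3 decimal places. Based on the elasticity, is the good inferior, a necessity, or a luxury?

0.294 (necessity)

At M = 20022: Q = 153.489.
dQ/dM = 45.18/M = 0.00225652 at this income.
η = (dQ/dM)·(M/Q) = 0.00225652 × (20022/153.489) = 0.294.
Since 0 < η < 1, the good is a necessity.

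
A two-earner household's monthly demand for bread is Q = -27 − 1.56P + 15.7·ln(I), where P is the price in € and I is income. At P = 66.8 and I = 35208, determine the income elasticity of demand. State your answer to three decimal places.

0.474

At P = 66.8, I = 35208: Q = 33.156.
Holding P constant, ∂Q/∂I = 15.7/I = 0.000445921.
η_I = (∂Q/∂I)·(I/Q) = 0.000445921 × (35208/33.156) = 0.474.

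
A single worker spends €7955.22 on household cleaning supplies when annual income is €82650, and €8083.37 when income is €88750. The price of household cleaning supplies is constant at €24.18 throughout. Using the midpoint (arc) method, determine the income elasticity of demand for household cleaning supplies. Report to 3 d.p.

With a constant price, Q₁ = 7955.22/24.18 = 329.000 and Q₂ = 8083.37/24.18 = 334.300 (equivalently, work directly with expenditure since P cancels).
Midpoint %ΔQ = (8083.37 − 7955.22)/8019.30 = 0.01598; midpoint %ΔI = (88750 − 82650)/85700 = 0.07118.
η = 0.01598 / 0.07118 = 0.225.

0.225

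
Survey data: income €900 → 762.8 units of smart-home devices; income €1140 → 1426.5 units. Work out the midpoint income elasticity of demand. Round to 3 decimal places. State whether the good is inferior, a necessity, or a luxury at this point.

ΔQ = 1426.5 − 762.8 = 663.7; midpoint Q̄ = (762.8 + 1426.5)/2 = 1094.65.
ΔI = 1140 − 900 = 240; midpoint Ī = (900 + 1140)/2 = 1020.
η = (ΔQ/Q̄) ÷ (ΔI/Ī) = (663.7/1094.65) ÷ (240/1020) = 2.577.
η > 1 ⇒ luxury.

2.577 (luxury)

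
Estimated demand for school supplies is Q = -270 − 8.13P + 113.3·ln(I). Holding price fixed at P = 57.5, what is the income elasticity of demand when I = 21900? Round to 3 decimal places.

At P = 57.5, I = 21900: Q = 394.873.
Holding P constant, ∂Q/∂I = 113.3/I = 0.00517352.
η_I = (∂Q/∂I)·(I/Q) = 0.00517352 × (21900/394.873) = 0.287.

0.287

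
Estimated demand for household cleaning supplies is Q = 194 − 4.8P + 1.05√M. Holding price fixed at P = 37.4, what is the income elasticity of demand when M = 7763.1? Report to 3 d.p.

At P = 37.4, M = 7763.1: Q = 106.994.
Holding P constant, ∂Q/∂M = 1.05/(2√M) = 0.00595857.
η_M = (∂Q/∂M)·(M/Q) = 0.00595857 × (7763.1/106.994) = 0.432.

0.432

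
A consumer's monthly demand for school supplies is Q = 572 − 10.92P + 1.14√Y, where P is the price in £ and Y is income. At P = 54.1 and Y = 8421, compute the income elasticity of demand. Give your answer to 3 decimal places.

At P = 54.1, Y = 8421: Q = 85.841.
Holding P constant, ∂Q/∂Y = 1.14/(2√Y) = 0.00621145.
η_Y = (∂Q/∂Y)·(Y/Q) = 0.00621145 × (8421/85.841) = 0.609.

0.609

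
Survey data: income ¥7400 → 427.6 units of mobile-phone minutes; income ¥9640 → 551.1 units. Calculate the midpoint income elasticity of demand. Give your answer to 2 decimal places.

ΔQ = 551.1 − 427.6 = 123.5; midpoint Q̄ = (427.6 + 551.1)/2 = 489.35.
ΔI = 9640 − 7400 = 2240; midpoint Ī = (7400 + 9640)/2 = 8520.
η = (ΔQ/Q̄) ÷ (ΔI/Ī) = (123.5/489.35) ÷ (2240/8520) = 0.96.

0.96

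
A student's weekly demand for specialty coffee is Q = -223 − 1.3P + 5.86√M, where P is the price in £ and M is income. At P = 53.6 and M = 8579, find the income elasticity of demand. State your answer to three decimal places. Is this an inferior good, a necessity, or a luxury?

1.085 (luxury)

At P = 53.6, M = 8579: Q = 250.090.
Holding P constant, ∂Q/∂M = 5.86/(2√M) = 0.0316336.
η_M = (∂Q/∂M)·(M/Q) = 0.0316336 × (8579/250.090) = 1.085.
Since η > 1, this is a luxury.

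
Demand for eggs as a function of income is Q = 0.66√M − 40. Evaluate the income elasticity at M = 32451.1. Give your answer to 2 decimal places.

At M = 32451.1: Q = 78.894.
dQ/dM = 0.66/(2√M) = 0.00183189 at this income.
η = (dQ/dM)·(M/Q) = 0.00183189 × (32451.1/78.894) = 0.75.

0.75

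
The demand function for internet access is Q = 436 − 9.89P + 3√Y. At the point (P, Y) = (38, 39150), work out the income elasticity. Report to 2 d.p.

0.45

At P = 38, Y = 39150: Q = 653.771.
Holding P constant, ∂Q/∂Y = 3/(2√Y) = 0.00758098.
η_Y = (∂Q/∂Y)·(Y/Q) = 0.00758098 × (39150/653.771) = 0.45.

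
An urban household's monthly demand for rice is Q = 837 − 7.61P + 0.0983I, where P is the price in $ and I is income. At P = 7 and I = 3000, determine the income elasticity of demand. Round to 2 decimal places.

0.27

At P = 7, I = 3000: Q = 1078.630.
Holding P constant, ∂Q/∂I = 0.0983.
η_I = (∂Q/∂I)·(I/Q) = 0.0983 × (3000/1078.630) = 0.27.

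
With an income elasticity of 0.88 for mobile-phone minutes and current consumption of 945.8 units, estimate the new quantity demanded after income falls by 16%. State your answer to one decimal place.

812.6

%ΔQ ≈ η × %ΔI = 0.88 × (-16%) = -14.08%.
New Q ≈ 945.8 × (1 − 0.1408) = 812.6.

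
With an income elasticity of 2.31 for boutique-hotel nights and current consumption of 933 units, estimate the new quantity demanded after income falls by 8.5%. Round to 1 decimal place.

%ΔQ ≈ η × %ΔI = 2.31 × (-8.5%) = -19.635%.
New Q ≈ 933 × (1 − 0.19635) = 749.8.

749.8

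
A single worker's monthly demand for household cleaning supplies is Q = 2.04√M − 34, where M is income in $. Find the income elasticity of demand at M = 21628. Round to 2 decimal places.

At M = 21628: Q = 266.012.
dQ/dM = 2.04/(2√M) = 0.00693573 at this income.
η = (dQ/dM)·(M/Q) = 0.00693573 × (21628/266.012) = 0.56.

0.56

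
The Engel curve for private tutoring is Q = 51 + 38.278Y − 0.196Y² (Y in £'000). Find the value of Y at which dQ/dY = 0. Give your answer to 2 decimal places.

97.65

dQ/dY = 38.278 − 0.392Y.
The good is inferior where dQ/dY < 0. Setting dQ/dY = 0 gives Y = 38.278 / 0.392 = 97.65.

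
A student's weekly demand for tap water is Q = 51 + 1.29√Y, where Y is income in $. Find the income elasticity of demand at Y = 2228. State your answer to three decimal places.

0.272

At Y = 2228: Q = 111.890.
dQ/dY = 1.29/(2√Y) = 0.0136648 at this income.
η = (dQ/dY)·(Y/Q) = 0.0136648 × (2228/111.890) = 0.272.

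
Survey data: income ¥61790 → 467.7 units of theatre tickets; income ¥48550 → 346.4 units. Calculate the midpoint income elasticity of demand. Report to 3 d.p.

1.242

ΔQ = 346.4 − 467.7 = -121.3; midpoint Q̄ = (467.7 + 346.4)/2 = 407.05.
ΔI = 48550 − 61790 = -13240; midpoint Ī = (61790 + 48550)/2 = 55170.
η = (ΔQ/Q̄) ÷ (ΔI/Ī) = (-121.3/407.05) ÷ (-13240/55170) = 1.242.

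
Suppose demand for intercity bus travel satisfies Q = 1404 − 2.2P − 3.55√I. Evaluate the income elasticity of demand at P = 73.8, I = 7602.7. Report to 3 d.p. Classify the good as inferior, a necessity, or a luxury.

At P = 73.8, I = 7602.7: Q = 932.103.
Holding P constant, ∂Q/∂I = -3.55/(2√I) = -0.020357.
η_I = (∂Q/∂I)·(I/Q) = -0.020357 × (7602.7/932.103) = -0.166.
Since η < 0, this is an inferior good.

-0.166 (inferior good)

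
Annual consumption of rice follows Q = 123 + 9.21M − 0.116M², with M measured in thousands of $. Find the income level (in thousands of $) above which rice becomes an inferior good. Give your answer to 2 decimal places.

dQ/dM = 9.21 − 0.232M.
The good is inferior where dQ/dM < 0. Setting dQ/dM = 0 gives M = 9.21 / 0.232 = 39.70.

39.70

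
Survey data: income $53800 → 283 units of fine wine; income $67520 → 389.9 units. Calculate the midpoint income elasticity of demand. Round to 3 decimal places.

1.405

ΔQ = 389.9 − 283 = 106.9; midpoint Q̄ = (283 + 389.9)/2 = 336.45.
ΔI = 67520 − 53800 = 13720; midpoint Ī = (53800 + 67520)/2 = 60660.
η = (ΔQ/Q̄) ÷ (ΔI/Ī) = (106.9/336.45) ÷ (13720/60660) = 1.405.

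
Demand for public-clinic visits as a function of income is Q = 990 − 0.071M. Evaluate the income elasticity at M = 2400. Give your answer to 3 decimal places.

At M = 2400: Q = 819.600.
dQ/dM = −0.071.
η = (dQ/dM)·(M/Q) = -0.071 × (2400/819.600) = -0.208.

-0.208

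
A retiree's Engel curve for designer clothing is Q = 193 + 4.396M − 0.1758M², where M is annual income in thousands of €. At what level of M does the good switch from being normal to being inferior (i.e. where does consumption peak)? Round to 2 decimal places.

12.50

dQ/dM = 4.396 − 0.3516M.
The good is inferior where dQ/dM < 0. Setting dQ/dM = 0 gives M = 4.396 / 0.3516 = 12.50.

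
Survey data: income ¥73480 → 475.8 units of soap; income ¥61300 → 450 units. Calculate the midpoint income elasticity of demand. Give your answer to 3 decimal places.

ΔQ = 450 − 475.8 = -25.8; midpoint Q̄ = (475.8 + 450)/2 = 462.9.
ΔI = 61300 − 73480 = -12180; midpoint Ī = (73480 + 61300)/2 = 67390.
η = (ΔQ/Q̄) ÷ (ΔI/Ī) = (-25.8/462.9) ÷ (-12180/67390) = 0.308.

0.308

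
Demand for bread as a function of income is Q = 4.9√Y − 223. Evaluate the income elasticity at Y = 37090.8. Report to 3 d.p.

At Y = 37090.8: Q = 720.690.
dQ/dY = 4.9/(2√Y) = 0.0127213 at this income.
η = (dQ/dY)·(Y/Q) = 0.0127213 × (37090.8/720.690) = 0.655.

0.655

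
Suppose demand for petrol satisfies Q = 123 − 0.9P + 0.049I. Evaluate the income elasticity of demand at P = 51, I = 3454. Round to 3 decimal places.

0.687

At P = 51, I = 3454: Q = 246.346.
Holding P constant, ∂Q/∂I = 0.049.
η_I = (∂Q/∂I)·(I/Q) = 0.049 × (3454/246.346) = 0.687.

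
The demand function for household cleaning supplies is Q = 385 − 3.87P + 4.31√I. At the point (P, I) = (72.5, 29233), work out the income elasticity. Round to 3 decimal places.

0.438

At P = 72.5, I = 29233: Q = 841.334.
Holding P constant, ∂Q/∂I = 4.31/(2√I) = 0.0126041.
η_I = (∂Q/∂I)·(I/Q) = 0.0126041 × (29233/841.334) = 0.438.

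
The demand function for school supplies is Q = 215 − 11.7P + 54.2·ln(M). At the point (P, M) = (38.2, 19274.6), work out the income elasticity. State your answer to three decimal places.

0.179

At P = 38.2, M = 19274.6: Q = 302.827.
Holding P constant, ∂Q/∂M = 54.2/M = 0.00281199.
η_M = (∂Q/∂M)·(M/Q) = 0.00281199 × (19274.6/302.827) = 0.179.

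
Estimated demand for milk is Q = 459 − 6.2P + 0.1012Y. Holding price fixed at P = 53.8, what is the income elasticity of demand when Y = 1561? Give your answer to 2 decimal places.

0.56

At P = 53.8, Y = 1561: Q = 283.413.
Holding P constant, ∂Q/∂Y = 0.1012.
η_Y = (∂Q/∂Y)·(Y/Q) = 0.1012 × (1561/283.413) = 0.56.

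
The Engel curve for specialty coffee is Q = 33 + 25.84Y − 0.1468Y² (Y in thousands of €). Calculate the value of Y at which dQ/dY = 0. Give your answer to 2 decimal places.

dQ/dY = 25.84 − 0.2936Y.
The good is inferior where dQ/dY < 0. Setting dQ/dY = 0 gives Y = 25.84 / 0.2936 = 88.01.

88.01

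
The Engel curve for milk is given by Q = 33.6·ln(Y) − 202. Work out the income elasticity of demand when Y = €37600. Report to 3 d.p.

At Y = 37600: Q = 151.968.
dQ/dY = 33.6/Y = 0.000893617 at this income.
η = (dQ/dY)·(Y/Q) = 0.000893617 × (37600/151.968) = 0.221.

0.221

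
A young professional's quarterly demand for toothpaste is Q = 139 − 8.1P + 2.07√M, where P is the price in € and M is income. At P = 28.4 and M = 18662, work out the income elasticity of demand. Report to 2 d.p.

At P = 28.4, M = 18662: Q = 191.740.
Holding P constant, ∂Q/∂M = 2.07/(2√M) = 0.00757637.
η_M = (∂Q/∂M)·(M/Q) = 0.00757637 × (18662/191.740) = 0.74.

0.74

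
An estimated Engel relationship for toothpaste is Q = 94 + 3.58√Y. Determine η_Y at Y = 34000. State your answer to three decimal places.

0.438

At Y = 34000: Q = 754.119.
dQ/dY = 3.58/(2√Y) = 0.00970764 at this income.
η = (dQ/dY)·(Y/Q) = 0.00970764 × (34000/754.119) = 0.438.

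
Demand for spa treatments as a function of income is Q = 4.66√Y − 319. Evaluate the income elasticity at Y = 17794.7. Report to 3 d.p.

1.027

At Y = 17794.7: Q = 302.629.
dQ/dY = 4.66/(2√Y) = 0.0174667 at this income.
η = (dQ/dY)·(Y/Q) = 0.0174667 × (17794.7/302.629) = 1.027.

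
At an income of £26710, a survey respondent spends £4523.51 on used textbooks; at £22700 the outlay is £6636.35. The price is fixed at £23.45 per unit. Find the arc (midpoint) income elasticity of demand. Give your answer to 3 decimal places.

-2.333

With a constant price, Q₁ = 4523.51/23.45 = 192.900 and Q₂ = 6636.35/23.45 = 283.000 (equivalently, work directly with expenditure since P cancels).
Midpoint %ΔQ = (6636.35 − 4523.51)/5579.93 = 0.37865; midpoint %ΔI = (22700 − 26710)/24705 = -0.16232.
η = 0.37865 / -0.16232 = -2.333.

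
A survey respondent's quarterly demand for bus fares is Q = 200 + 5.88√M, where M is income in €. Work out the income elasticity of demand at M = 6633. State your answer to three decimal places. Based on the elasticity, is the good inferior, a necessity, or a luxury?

At M = 6633: Q = 678.886.
dQ/dM = 5.88/(2√M) = 0.0360988 at this income.
η = (dQ/dM)·(M/Q) = 0.0360988 × (6633/678.886) = 0.353.
Since 0 < η < 1, the good is a necessity.

0.353 (necessity)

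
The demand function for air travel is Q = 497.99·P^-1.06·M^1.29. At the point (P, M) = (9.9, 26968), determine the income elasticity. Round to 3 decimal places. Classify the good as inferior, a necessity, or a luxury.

For a multiplicative demand Q = A·P^α·M^β, the income elasticity is β everywhere.
Here β = 1.29, so η = 1.290.
Since η > 1, this is a luxury.

1.290 (luxury)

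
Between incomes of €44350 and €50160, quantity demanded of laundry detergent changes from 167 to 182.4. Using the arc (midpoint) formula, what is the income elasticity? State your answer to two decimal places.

ΔQ = 182.4 − 167 = 15.4; midpoint Q̄ = (167 + 182.4)/2 = 174.7.
ΔI = 50160 − 44350 = 5810; midpoint Ī = (44350 + 50160)/2 = 47255.
η = (ΔQ/Q̄) ÷ (ΔI/Ī) = (15.4/174.7) ÷ (5810/47255) = 0.72.

0.72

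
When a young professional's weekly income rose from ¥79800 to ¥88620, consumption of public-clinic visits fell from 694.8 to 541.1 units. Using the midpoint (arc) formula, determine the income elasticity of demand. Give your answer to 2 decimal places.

-2.37

ΔQ = 541.1 − 694.8 = -153.7; midpoint Q̄ = (694.8 + 541.1)/2 = 617.95.
ΔI = 88620 − 79800 = 8820; midpoint Ī = (79800 + 88620)/2 = 84210.
η = (ΔQ/Q̄) ÷ (ΔI/Ī) = (-153.7/617.95) ÷ (8820/84210) = -2.37.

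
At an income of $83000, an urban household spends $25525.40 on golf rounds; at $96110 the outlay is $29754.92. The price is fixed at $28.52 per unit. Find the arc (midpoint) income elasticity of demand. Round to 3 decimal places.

1.045

With a constant price, Q₁ = 25525.40/28.52 = 895.000 and Q₂ = 29754.92/28.52 = 1043.300 (equivalently, work directly with expenditure since P cancels).
Midpoint %ΔQ = (29754.92 − 25525.40)/27640.16 = 0.15302; midpoint %ΔI = (96110 − 83000)/89555 = 0.14639.
η = 0.15302 / 0.14639 = 1.045.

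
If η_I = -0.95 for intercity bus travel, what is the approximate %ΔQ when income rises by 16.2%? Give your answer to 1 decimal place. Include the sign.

-15.4%

%ΔQ ≈ η × %ΔI = -0.95 × 16.2% = -15.4%.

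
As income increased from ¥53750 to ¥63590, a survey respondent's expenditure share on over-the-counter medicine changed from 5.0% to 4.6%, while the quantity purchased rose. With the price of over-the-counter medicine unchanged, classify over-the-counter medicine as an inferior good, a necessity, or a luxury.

Quantity rises but the budget share falls as income rises, so 0 < η < 1.

necessity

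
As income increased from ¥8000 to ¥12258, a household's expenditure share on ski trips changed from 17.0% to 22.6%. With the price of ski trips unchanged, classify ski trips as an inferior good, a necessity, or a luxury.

luxury

The budget share rises as income rises, so η > 1.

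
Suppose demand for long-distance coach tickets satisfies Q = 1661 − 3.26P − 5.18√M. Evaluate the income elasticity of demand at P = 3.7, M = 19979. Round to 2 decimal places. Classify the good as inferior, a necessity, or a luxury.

At P = 3.7, M = 19979: Q = 916.760.
Holding P constant, ∂Q/∂M = -5.18/(2√M) = -0.0183237.
η_M = (∂Q/∂M)·(M/Q) = -0.0183237 × (19979/916.760) = -0.40.
Since η < 0, this is an inferior good.

-0.40 (inferior good)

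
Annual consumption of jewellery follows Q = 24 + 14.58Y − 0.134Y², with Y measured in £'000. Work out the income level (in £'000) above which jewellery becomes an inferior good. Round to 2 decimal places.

dQ/dY = 14.58 − 0.268Y.
The good is inferior where dQ/dY < 0. Setting dQ/dY = 0 gives Y = 14.58 / 0.268 = 54.40.

54.40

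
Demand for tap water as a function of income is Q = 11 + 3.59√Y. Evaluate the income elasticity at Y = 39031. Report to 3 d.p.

At Y = 39031: Q = 720.250.
dQ/dY = 3.59/(2√Y) = 0.00908573 at this income.
η = (dQ/dY)·(Y/Q) = 0.00908573 × (39031/720.250) = 0.492.

0.492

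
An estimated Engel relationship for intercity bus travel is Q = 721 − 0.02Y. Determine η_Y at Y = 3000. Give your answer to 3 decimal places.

-0.091

At Y = 3000: Q = 661.000.
dQ/dY = −0.02.
η = (dQ/dY)·(Y/Q) = -0.02 × (3000/661.000) = -0.091.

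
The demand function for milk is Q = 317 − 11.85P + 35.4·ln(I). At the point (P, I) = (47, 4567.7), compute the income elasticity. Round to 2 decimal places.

At P = 47, I = 4567.7: Q = 58.357.
Holding P constant, ∂Q/∂I = 35.4/I = 0.00775007.
η_I = (∂Q/∂I)·(I/Q) = 0.00775007 × (4567.7/58.357) = 0.61.

0.61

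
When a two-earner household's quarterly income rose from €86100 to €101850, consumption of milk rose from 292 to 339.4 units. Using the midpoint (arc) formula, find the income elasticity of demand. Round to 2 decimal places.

0.90

ΔQ = 339.4 − 292 = 47.4; midpoint Q̄ = (292 + 339.4)/2 = 315.7.
ΔI = 101850 − 86100 = 15750; midpoint Ī = (86100 + 101850)/2 = 93975.
η = (ΔQ/Q̄) ÷ (ΔI/Ī) = (47.4/315.7) ÷ (15750/93975) = 0.90.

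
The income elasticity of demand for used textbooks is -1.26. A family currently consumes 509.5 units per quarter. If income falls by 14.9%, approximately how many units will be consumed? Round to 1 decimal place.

%ΔQ ≈ η × %ΔI = -1.26 × (-14.9%) = 18.774%.
New Q ≈ 509.5 × (1 + 0.18774) = 605.2.

605.2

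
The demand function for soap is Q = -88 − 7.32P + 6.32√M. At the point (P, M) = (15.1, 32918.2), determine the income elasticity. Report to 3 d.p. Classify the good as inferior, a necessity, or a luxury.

At P = 15.1, M = 32918.2: Q = 948.129.
Holding P constant, ∂Q/∂M = 6.32/(2√M) = 0.0174168.
η_M = (∂Q/∂M)·(M/Q) = 0.0174168 × (32918.2/948.129) = 0.605.
Since 0 < η < 1, this is a necessity.

0.605 (necessity)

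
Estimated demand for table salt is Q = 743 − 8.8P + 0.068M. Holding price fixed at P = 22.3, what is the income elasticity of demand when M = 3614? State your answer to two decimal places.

0.31

At P = 22.3, M = 3614: Q = 792.512.
Holding P constant, ∂Q/∂M = 0.068.
η_M = (∂Q/∂M)·(M/Q) = 0.068 × (3614/792.512) = 0.31.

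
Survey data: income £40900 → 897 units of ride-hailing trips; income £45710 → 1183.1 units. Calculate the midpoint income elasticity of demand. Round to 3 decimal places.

ΔQ = 1183.1 − 897 = 286.1; midpoint Q̄ = (897 + 1183.1)/2 = 1040.05.
ΔI = 45710 − 40900 = 4810; midpoint Ī = (40900 + 45710)/2 = 43305.
η = (ΔQ/Q̄) ÷ (ΔI/Ī) = (286.1/1040.05) ÷ (4810/43305) = 2.477.

2.477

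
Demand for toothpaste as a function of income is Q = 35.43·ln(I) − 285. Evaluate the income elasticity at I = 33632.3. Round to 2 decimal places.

At I = 33632.3: Q = 84.295.
dQ/dI = 35.43/I = 0.00105345 at this income.
η = (dQ/dI)·(I/Q) = 0.00105345 × (33632.3/84.295) = 0.42.

0.42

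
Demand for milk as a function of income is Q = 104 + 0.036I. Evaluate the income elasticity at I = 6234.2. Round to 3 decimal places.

0.683

At I = 6234.2: Q = 328.431.
dQ/dI = 0.036.
η = (dQ/dI)·(I/Q) = 0.036 × (6234.2/328.431) = 0.683.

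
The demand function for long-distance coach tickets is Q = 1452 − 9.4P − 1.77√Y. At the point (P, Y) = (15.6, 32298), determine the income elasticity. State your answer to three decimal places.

At P = 15.6, Y = 32298: Q = 987.262.
Holding P constant, ∂Q/∂Y = -1.77/(2√Y) = -0.00492442.
η_Y = (∂Q/∂Y)·(Y/Q) = -0.00492442 × (32298/987.262) = -0.161.

-0.161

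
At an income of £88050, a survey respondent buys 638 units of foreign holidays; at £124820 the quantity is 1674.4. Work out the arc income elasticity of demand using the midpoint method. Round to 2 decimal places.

ΔQ = 1674.4 − 638 = 1036.4; midpoint Q̄ = (638 + 1674.4)/2 = 1156.2.
ΔI = 124820 − 88050 = 36770; midpoint Ī = (88050 + 124820)/2 = 106435.
η = (ΔQ/Q̄) ÷ (ΔI/Ī) = (1036.4/1156.2) ÷ (36770/106435) = 2.59.

2.59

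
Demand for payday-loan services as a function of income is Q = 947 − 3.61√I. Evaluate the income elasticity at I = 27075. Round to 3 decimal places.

-0.841

At I = 27075: Q = 352.993.
dQ/dI = -3.61/(2√I) = -0.0109697 at this income.
η = (dQ/dI)·(I/Q) = -0.0109697 × (27075/352.993) = -0.841.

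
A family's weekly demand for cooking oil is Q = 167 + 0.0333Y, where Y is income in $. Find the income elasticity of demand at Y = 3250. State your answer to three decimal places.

0.393

At Y = 3250: Q = 275.225.
dQ/dY = 0.0333.
η = (dQ/dY)·(Y/Q) = 0.0333 × (3250/275.225) = 0.393.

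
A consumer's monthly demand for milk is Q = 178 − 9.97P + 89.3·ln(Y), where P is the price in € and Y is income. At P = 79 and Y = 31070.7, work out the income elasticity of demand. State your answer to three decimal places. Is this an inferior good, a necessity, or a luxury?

At P = 79, Y = 31070.7: Q = 314.091.
Holding P constant, ∂Q/∂Y = 89.3/Y = 0.00287409.
η_Y = (∂Q/∂Y)·(Y/Q) = 0.00287409 × (31070.7/314.091) = 0.284.
Since 0 < η < 1, this is a necessity.

0.284 (necessity)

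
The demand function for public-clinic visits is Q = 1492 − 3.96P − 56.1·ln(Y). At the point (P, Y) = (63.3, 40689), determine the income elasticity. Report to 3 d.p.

At P = 63.3, Y = 40689: Q = 645.903.
Holding P constant, ∂Q/∂Y = -56.1/Y = -0.00137875.
η_Y = (∂Q/∂Y)·(Y/Q) = -0.00137875 × (40689/645.903) = -0.087.

-0.087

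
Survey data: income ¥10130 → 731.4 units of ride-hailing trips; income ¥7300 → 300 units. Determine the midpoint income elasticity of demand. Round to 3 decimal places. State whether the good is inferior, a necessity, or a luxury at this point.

2.576 (luxury)

ΔQ = 300 − 731.4 = -431.4; midpoint Q̄ = (731.4 + 300)/2 = 515.7.
ΔI = 7300 − 10130 = -2830; midpoint Ī = (10130 + 7300)/2 = 8715.
η = (ΔQ/Q̄) ÷ (ΔI/Ī) = (-431.4/515.7) ÷ (-2830/8715) = 2.576.
η > 1 ⇒ luxury.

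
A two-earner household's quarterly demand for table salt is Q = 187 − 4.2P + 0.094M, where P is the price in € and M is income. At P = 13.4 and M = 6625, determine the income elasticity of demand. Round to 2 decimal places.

At P = 13.4, M = 6625: Q = 753.470.
Holding P constant, ∂Q/∂M = 0.094.
η_M = (∂Q/∂M)·(M/Q) = 0.094 × (6625/753.470) = 0.83.

0.83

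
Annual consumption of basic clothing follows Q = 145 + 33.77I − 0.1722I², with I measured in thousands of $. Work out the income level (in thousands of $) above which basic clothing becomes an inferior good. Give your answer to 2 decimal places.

dQ/dI = 33.77 − 0.3444I.
The good is inferior where dQ/dI < 0. Setting dQ/dI = 0 gives I = 33.77 / 0.3444 = 98.05.

98.05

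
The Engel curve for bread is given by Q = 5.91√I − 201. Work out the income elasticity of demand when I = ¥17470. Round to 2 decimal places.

At I = 17470: Q = 580.149.
dQ/dI = 5.91/(2√I) = 0.0223569 at this income.
η = (dQ/dI)·(I/Q) = 0.0223569 × (17470/580.149) = 0.67.

0.67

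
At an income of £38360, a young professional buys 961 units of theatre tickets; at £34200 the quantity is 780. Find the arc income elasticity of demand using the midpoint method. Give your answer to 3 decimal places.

ΔQ = 780 − 961 = -181; midpoint Q̄ = (961 + 780)/2 = 870.5.
ΔI = 34200 − 38360 = -4160; midpoint Ī = (38360 + 34200)/2 = 36280.
η = (ΔQ/Q̄) ÷ (ΔI/Ī) = (-181/870.5) ÷ (-4160/36280) = 1.813.

1.813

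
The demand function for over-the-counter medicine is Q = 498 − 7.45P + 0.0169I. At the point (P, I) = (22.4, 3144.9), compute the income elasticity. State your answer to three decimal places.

0.138

At P = 22.4, I = 3144.9: Q = 384.269.
Holding P constant, ∂Q/∂I = 0.0169.
η_I = (∂Q/∂I)·(I/Q) = 0.0169 × (3144.9/384.269) = 0.138.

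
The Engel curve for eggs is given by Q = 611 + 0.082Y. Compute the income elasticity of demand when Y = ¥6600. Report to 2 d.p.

At Y = 6600: Q = 1152.200.
dQ/dY = 0.082.
η = (dQ/dY)·(Y/Q) = 0.082 × (6600/1152.200) = 0.47.

0.47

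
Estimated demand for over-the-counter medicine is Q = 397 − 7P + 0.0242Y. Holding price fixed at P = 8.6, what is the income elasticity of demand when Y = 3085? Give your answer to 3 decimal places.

At P = 8.6, Y = 3085: Q = 411.457.
Holding P constant, ∂Q/∂Y = 0.0242.
η_Y = (∂Q/∂Y)·(Y/Q) = 0.0242 × (3085/411.457) = 0.181.

0.181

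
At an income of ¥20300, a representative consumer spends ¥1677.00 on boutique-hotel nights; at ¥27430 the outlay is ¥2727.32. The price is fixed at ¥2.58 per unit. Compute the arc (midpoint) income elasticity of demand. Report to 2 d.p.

1.60

With a constant price, Q₁ = 1677.00/2.58 = 650.000 and Q₂ = 2727.32/2.58 = 1057.101 (equivalently, work directly with expenditure since P cancels).
Midpoint %ΔQ = (2727.32 − 1677.00)/2202.16 = 0.47695; midpoint %ΔI = (27430 − 20300)/23865 = 0.29876.
η = 0.47695 / 0.29876 = 1.60.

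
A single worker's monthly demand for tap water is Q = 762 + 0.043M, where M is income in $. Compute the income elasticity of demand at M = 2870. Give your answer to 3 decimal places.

0.139

At M = 2870: Q = 885.410.
dQ/dM = 0.043.
η = (dQ/dM)·(M/Q) = 0.043 × (2870/885.410) = 0.139.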